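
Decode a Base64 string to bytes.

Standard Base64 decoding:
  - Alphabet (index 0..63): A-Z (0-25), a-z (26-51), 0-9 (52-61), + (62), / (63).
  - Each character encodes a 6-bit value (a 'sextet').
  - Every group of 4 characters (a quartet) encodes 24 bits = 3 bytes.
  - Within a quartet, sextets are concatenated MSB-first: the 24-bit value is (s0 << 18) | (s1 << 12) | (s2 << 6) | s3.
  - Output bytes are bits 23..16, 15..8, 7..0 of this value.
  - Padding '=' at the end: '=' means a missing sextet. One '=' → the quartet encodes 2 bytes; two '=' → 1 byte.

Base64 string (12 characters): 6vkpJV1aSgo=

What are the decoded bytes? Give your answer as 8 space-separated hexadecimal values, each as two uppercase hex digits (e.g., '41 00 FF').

Answer: EA F9 29 25 5D 5A 4A 0A

Derivation:
After char 0 ('6'=58): chars_in_quartet=1 acc=0x3A bytes_emitted=0
After char 1 ('v'=47): chars_in_quartet=2 acc=0xEAF bytes_emitted=0
After char 2 ('k'=36): chars_in_quartet=3 acc=0x3ABE4 bytes_emitted=0
After char 3 ('p'=41): chars_in_quartet=4 acc=0xEAF929 -> emit EA F9 29, reset; bytes_emitted=3
After char 4 ('J'=9): chars_in_quartet=1 acc=0x9 bytes_emitted=3
After char 5 ('V'=21): chars_in_quartet=2 acc=0x255 bytes_emitted=3
After char 6 ('1'=53): chars_in_quartet=3 acc=0x9575 bytes_emitted=3
After char 7 ('a'=26): chars_in_quartet=4 acc=0x255D5A -> emit 25 5D 5A, reset; bytes_emitted=6
After char 8 ('S'=18): chars_in_quartet=1 acc=0x12 bytes_emitted=6
After char 9 ('g'=32): chars_in_quartet=2 acc=0x4A0 bytes_emitted=6
After char 10 ('o'=40): chars_in_quartet=3 acc=0x12828 bytes_emitted=6
Padding '=': partial quartet acc=0x12828 -> emit 4A 0A; bytes_emitted=8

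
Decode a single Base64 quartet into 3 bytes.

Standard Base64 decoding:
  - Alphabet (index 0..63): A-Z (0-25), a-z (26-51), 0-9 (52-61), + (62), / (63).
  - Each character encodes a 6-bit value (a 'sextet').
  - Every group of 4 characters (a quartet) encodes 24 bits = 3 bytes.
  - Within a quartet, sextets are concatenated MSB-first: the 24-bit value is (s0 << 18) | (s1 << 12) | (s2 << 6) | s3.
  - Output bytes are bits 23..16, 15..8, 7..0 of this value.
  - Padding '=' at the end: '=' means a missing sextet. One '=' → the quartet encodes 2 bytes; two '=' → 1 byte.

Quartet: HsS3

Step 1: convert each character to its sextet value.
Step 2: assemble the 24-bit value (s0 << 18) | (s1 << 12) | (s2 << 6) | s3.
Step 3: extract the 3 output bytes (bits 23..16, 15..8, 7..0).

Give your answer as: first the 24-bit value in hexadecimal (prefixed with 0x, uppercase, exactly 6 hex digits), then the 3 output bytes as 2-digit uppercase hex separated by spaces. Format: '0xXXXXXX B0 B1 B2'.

Sextets: H=7, s=44, S=18, 3=55
24-bit: (7<<18) | (44<<12) | (18<<6) | 55
      = 0x1C0000 | 0x02C000 | 0x000480 | 0x000037
      = 0x1EC4B7
Bytes: (v>>16)&0xFF=1E, (v>>8)&0xFF=C4, v&0xFF=B7

Answer: 0x1EC4B7 1E C4 B7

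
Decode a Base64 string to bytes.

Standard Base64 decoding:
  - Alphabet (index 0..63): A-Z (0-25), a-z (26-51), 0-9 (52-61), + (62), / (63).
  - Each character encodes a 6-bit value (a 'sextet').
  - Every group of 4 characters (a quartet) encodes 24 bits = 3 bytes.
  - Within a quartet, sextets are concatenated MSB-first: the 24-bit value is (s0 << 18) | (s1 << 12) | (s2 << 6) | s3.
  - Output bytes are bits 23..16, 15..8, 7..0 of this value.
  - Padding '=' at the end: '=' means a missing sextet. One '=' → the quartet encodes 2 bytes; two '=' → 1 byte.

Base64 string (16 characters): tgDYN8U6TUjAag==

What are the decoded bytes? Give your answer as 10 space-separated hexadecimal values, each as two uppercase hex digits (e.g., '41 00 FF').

After char 0 ('t'=45): chars_in_quartet=1 acc=0x2D bytes_emitted=0
After char 1 ('g'=32): chars_in_quartet=2 acc=0xB60 bytes_emitted=0
After char 2 ('D'=3): chars_in_quartet=3 acc=0x2D803 bytes_emitted=0
After char 3 ('Y'=24): chars_in_quartet=4 acc=0xB600D8 -> emit B6 00 D8, reset; bytes_emitted=3
After char 4 ('N'=13): chars_in_quartet=1 acc=0xD bytes_emitted=3
After char 5 ('8'=60): chars_in_quartet=2 acc=0x37C bytes_emitted=3
After char 6 ('U'=20): chars_in_quartet=3 acc=0xDF14 bytes_emitted=3
After char 7 ('6'=58): chars_in_quartet=4 acc=0x37C53A -> emit 37 C5 3A, reset; bytes_emitted=6
After char 8 ('T'=19): chars_in_quartet=1 acc=0x13 bytes_emitted=6
After char 9 ('U'=20): chars_in_quartet=2 acc=0x4D4 bytes_emitted=6
After char 10 ('j'=35): chars_in_quartet=3 acc=0x13523 bytes_emitted=6
After char 11 ('A'=0): chars_in_quartet=4 acc=0x4D48C0 -> emit 4D 48 C0, reset; bytes_emitted=9
After char 12 ('a'=26): chars_in_quartet=1 acc=0x1A bytes_emitted=9
After char 13 ('g'=32): chars_in_quartet=2 acc=0x6A0 bytes_emitted=9
Padding '==': partial quartet acc=0x6A0 -> emit 6A; bytes_emitted=10

Answer: B6 00 D8 37 C5 3A 4D 48 C0 6A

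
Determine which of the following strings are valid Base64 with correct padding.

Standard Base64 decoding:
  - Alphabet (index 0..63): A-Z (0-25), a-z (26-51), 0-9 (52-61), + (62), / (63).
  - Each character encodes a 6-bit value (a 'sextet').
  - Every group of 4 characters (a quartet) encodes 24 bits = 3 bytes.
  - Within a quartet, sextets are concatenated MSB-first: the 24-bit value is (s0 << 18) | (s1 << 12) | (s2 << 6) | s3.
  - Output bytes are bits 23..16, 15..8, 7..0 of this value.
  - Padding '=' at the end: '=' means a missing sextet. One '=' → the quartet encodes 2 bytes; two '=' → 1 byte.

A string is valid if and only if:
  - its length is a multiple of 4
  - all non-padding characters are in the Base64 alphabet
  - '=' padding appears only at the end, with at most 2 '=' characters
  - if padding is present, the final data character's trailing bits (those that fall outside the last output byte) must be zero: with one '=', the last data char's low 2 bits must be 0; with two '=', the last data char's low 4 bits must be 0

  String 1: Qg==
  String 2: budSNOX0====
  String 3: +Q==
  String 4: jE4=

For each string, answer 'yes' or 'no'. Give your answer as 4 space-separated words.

String 1: 'Qg==' → valid
String 2: 'budSNOX0====' → invalid (4 pad chars (max 2))
String 3: '+Q==' → valid
String 4: 'jE4=' → valid

Answer: yes no yes yes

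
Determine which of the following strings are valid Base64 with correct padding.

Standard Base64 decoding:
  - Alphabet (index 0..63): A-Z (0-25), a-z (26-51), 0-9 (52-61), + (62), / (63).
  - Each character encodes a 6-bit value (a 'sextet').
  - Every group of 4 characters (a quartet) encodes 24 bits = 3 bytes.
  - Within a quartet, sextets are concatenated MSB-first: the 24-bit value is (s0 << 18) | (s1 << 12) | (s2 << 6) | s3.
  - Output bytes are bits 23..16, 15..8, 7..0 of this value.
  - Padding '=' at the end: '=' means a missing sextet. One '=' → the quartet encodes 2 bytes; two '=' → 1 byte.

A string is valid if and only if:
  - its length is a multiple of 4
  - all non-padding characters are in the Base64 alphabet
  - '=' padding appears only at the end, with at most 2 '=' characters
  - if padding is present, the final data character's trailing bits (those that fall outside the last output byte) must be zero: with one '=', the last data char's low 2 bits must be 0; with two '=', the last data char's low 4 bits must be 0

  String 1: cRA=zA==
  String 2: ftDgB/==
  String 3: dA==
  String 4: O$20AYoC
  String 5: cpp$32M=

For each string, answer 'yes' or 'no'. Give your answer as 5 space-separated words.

Answer: no no yes no no

Derivation:
String 1: 'cRA=zA==' → invalid (bad char(s): ['=']; '=' in middle)
String 2: 'ftDgB/==' → invalid (bad trailing bits)
String 3: 'dA==' → valid
String 4: 'O$20AYoC' → invalid (bad char(s): ['$'])
String 5: 'cpp$32M=' → invalid (bad char(s): ['$'])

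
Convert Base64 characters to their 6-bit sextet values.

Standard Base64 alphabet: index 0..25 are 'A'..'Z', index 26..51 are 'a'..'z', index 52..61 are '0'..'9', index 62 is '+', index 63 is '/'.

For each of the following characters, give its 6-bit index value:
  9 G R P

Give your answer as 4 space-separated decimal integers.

'9': 0..9 range, 52 + ord('9') − ord('0') = 61
'G': A..Z range, ord('G') − ord('A') = 6
'R': A..Z range, ord('R') − ord('A') = 17
'P': A..Z range, ord('P') − ord('A') = 15

Answer: 61 6 17 15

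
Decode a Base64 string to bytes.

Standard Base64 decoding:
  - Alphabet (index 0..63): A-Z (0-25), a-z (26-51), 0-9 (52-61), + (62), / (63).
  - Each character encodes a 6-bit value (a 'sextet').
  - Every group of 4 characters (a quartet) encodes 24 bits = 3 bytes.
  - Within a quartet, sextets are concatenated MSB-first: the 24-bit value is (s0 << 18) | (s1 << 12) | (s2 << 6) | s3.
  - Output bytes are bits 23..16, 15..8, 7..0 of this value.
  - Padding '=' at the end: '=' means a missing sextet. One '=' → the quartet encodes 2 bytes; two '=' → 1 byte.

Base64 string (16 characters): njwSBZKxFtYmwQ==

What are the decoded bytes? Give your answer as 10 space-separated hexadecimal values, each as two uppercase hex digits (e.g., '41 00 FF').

Answer: 9E 3C 12 05 92 B1 16 D6 26 C1

Derivation:
After char 0 ('n'=39): chars_in_quartet=1 acc=0x27 bytes_emitted=0
After char 1 ('j'=35): chars_in_quartet=2 acc=0x9E3 bytes_emitted=0
After char 2 ('w'=48): chars_in_quartet=3 acc=0x278F0 bytes_emitted=0
After char 3 ('S'=18): chars_in_quartet=4 acc=0x9E3C12 -> emit 9E 3C 12, reset; bytes_emitted=3
After char 4 ('B'=1): chars_in_quartet=1 acc=0x1 bytes_emitted=3
After char 5 ('Z'=25): chars_in_quartet=2 acc=0x59 bytes_emitted=3
After char 6 ('K'=10): chars_in_quartet=3 acc=0x164A bytes_emitted=3
After char 7 ('x'=49): chars_in_quartet=4 acc=0x592B1 -> emit 05 92 B1, reset; bytes_emitted=6
After char 8 ('F'=5): chars_in_quartet=1 acc=0x5 bytes_emitted=6
After char 9 ('t'=45): chars_in_quartet=2 acc=0x16D bytes_emitted=6
After char 10 ('Y'=24): chars_in_quartet=3 acc=0x5B58 bytes_emitted=6
After char 11 ('m'=38): chars_in_quartet=4 acc=0x16D626 -> emit 16 D6 26, reset; bytes_emitted=9
After char 12 ('w'=48): chars_in_quartet=1 acc=0x30 bytes_emitted=9
After char 13 ('Q'=16): chars_in_quartet=2 acc=0xC10 bytes_emitted=9
Padding '==': partial quartet acc=0xC10 -> emit C1; bytes_emitted=10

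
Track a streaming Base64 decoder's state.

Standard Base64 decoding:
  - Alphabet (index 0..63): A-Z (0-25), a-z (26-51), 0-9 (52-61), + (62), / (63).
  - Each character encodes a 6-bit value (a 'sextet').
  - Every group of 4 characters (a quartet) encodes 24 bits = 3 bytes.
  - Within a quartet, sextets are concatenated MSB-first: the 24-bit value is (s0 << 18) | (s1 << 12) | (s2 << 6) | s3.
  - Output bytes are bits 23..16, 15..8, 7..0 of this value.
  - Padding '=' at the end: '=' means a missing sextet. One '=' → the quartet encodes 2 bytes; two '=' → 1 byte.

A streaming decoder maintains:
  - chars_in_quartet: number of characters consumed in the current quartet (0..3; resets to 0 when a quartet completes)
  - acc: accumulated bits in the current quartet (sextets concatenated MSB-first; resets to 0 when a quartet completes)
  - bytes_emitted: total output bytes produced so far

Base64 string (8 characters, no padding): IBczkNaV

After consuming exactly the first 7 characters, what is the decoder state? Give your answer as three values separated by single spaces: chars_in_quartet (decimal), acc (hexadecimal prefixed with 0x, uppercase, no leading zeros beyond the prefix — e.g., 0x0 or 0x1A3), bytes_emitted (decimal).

Answer: 3 0x2435A 3

Derivation:
After char 0 ('I'=8): chars_in_quartet=1 acc=0x8 bytes_emitted=0
After char 1 ('B'=1): chars_in_quartet=2 acc=0x201 bytes_emitted=0
After char 2 ('c'=28): chars_in_quartet=3 acc=0x805C bytes_emitted=0
After char 3 ('z'=51): chars_in_quartet=4 acc=0x201733 -> emit 20 17 33, reset; bytes_emitted=3
After char 4 ('k'=36): chars_in_quartet=1 acc=0x24 bytes_emitted=3
After char 5 ('N'=13): chars_in_quartet=2 acc=0x90D bytes_emitted=3
After char 6 ('a'=26): chars_in_quartet=3 acc=0x2435A bytes_emitted=3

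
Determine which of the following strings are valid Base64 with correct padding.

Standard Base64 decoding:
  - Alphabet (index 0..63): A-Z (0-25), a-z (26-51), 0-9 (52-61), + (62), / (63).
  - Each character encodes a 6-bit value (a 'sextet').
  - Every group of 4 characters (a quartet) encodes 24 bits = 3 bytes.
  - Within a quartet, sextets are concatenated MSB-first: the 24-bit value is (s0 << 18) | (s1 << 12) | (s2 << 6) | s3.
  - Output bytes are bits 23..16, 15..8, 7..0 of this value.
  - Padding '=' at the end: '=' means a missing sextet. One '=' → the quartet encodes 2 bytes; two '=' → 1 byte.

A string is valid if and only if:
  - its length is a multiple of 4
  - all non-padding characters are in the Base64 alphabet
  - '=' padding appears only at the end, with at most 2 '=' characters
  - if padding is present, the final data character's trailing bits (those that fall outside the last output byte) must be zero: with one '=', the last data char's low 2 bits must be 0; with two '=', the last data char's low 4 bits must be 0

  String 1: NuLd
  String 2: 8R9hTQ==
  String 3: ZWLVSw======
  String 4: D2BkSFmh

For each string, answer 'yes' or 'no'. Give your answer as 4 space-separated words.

Answer: yes yes no yes

Derivation:
String 1: 'NuLd' → valid
String 2: '8R9hTQ==' → valid
String 3: 'ZWLVSw======' → invalid (6 pad chars (max 2))
String 4: 'D2BkSFmh' → valid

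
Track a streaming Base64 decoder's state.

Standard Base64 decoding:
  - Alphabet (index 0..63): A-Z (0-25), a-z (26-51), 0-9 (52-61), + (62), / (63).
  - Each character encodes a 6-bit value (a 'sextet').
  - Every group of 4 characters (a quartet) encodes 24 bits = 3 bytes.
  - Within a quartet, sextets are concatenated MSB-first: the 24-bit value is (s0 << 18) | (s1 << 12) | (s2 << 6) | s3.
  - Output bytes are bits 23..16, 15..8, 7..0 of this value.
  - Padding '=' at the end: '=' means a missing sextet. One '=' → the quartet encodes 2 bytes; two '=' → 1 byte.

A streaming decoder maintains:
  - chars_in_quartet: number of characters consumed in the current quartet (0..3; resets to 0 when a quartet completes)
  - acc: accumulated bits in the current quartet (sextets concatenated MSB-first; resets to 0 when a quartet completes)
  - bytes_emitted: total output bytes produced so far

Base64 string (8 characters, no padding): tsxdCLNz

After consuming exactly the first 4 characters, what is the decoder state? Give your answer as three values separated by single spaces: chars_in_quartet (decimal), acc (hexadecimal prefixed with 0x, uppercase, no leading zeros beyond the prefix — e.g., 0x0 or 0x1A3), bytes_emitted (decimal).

Answer: 0 0x0 3

Derivation:
After char 0 ('t'=45): chars_in_quartet=1 acc=0x2D bytes_emitted=0
After char 1 ('s'=44): chars_in_quartet=2 acc=0xB6C bytes_emitted=0
After char 2 ('x'=49): chars_in_quartet=3 acc=0x2DB31 bytes_emitted=0
After char 3 ('d'=29): chars_in_quartet=4 acc=0xB6CC5D -> emit B6 CC 5D, reset; bytes_emitted=3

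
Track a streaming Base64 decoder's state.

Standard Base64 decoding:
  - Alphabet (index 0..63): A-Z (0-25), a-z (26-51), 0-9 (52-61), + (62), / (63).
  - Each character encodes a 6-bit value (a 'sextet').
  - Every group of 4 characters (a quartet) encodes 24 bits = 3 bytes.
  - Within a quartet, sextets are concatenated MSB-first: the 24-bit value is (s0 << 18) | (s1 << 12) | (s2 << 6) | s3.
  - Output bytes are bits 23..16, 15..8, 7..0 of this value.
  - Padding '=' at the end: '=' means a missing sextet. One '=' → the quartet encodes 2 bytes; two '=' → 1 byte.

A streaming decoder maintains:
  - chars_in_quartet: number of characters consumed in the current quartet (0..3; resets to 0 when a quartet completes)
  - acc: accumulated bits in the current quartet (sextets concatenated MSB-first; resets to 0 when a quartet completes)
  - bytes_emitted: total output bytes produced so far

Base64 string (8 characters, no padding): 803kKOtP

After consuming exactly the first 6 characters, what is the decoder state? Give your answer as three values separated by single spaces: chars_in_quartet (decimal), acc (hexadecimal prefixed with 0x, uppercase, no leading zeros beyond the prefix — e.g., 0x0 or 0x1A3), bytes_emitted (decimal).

After char 0 ('8'=60): chars_in_quartet=1 acc=0x3C bytes_emitted=0
After char 1 ('0'=52): chars_in_quartet=2 acc=0xF34 bytes_emitted=0
After char 2 ('3'=55): chars_in_quartet=3 acc=0x3CD37 bytes_emitted=0
After char 3 ('k'=36): chars_in_quartet=4 acc=0xF34DE4 -> emit F3 4D E4, reset; bytes_emitted=3
After char 4 ('K'=10): chars_in_quartet=1 acc=0xA bytes_emitted=3
After char 5 ('O'=14): chars_in_quartet=2 acc=0x28E bytes_emitted=3

Answer: 2 0x28E 3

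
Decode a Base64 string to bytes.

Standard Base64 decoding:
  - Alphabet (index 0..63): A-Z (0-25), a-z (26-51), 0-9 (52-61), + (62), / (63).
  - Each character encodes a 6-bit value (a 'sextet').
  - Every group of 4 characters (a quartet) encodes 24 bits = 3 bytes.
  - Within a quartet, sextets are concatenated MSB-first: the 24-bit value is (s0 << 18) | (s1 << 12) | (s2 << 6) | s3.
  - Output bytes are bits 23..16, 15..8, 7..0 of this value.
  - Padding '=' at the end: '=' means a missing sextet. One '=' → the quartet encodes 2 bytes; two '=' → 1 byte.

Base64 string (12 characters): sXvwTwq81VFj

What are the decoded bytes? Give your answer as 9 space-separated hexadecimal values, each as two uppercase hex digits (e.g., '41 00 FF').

After char 0 ('s'=44): chars_in_quartet=1 acc=0x2C bytes_emitted=0
After char 1 ('X'=23): chars_in_quartet=2 acc=0xB17 bytes_emitted=0
After char 2 ('v'=47): chars_in_quartet=3 acc=0x2C5EF bytes_emitted=0
After char 3 ('w'=48): chars_in_quartet=4 acc=0xB17BF0 -> emit B1 7B F0, reset; bytes_emitted=3
After char 4 ('T'=19): chars_in_quartet=1 acc=0x13 bytes_emitted=3
After char 5 ('w'=48): chars_in_quartet=2 acc=0x4F0 bytes_emitted=3
After char 6 ('q'=42): chars_in_quartet=3 acc=0x13C2A bytes_emitted=3
After char 7 ('8'=60): chars_in_quartet=4 acc=0x4F0ABC -> emit 4F 0A BC, reset; bytes_emitted=6
After char 8 ('1'=53): chars_in_quartet=1 acc=0x35 bytes_emitted=6
After char 9 ('V'=21): chars_in_quartet=2 acc=0xD55 bytes_emitted=6
After char 10 ('F'=5): chars_in_quartet=3 acc=0x35545 bytes_emitted=6
After char 11 ('j'=35): chars_in_quartet=4 acc=0xD55163 -> emit D5 51 63, reset; bytes_emitted=9

Answer: B1 7B F0 4F 0A BC D5 51 63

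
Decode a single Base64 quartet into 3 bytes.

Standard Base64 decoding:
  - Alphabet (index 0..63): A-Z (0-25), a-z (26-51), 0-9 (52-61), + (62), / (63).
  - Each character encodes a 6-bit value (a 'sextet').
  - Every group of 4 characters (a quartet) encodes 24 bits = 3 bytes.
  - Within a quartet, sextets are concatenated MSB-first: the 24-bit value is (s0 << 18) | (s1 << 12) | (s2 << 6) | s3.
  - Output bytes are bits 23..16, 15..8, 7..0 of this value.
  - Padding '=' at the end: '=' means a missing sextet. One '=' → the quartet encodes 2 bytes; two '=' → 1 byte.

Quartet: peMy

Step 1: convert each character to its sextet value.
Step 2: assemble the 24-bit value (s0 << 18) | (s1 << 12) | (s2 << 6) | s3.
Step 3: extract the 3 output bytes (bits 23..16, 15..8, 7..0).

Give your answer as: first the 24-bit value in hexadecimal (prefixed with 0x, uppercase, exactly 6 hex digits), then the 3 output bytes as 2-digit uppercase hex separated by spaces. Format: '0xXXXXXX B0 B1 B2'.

Sextets: p=41, e=30, M=12, y=50
24-bit: (41<<18) | (30<<12) | (12<<6) | 50
      = 0xA40000 | 0x01E000 | 0x000300 | 0x000032
      = 0xA5E332
Bytes: (v>>16)&0xFF=A5, (v>>8)&0xFF=E3, v&0xFF=32

Answer: 0xA5E332 A5 E3 32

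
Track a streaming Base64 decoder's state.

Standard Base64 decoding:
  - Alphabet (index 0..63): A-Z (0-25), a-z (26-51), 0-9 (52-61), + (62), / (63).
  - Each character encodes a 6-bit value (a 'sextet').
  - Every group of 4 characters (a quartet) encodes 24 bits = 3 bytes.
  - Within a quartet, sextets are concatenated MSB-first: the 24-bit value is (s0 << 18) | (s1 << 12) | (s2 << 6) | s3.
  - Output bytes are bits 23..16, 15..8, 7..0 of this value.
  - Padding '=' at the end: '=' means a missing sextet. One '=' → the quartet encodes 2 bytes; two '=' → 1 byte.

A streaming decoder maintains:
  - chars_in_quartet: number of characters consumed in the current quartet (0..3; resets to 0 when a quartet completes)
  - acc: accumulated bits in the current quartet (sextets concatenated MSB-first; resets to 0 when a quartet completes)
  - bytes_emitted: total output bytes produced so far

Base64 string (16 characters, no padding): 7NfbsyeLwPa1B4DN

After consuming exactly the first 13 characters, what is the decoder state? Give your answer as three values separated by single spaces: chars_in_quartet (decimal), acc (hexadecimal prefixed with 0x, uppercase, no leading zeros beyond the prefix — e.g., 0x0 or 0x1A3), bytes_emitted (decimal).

After char 0 ('7'=59): chars_in_quartet=1 acc=0x3B bytes_emitted=0
After char 1 ('N'=13): chars_in_quartet=2 acc=0xECD bytes_emitted=0
After char 2 ('f'=31): chars_in_quartet=3 acc=0x3B35F bytes_emitted=0
After char 3 ('b'=27): chars_in_quartet=4 acc=0xECD7DB -> emit EC D7 DB, reset; bytes_emitted=3
After char 4 ('s'=44): chars_in_quartet=1 acc=0x2C bytes_emitted=3
After char 5 ('y'=50): chars_in_quartet=2 acc=0xB32 bytes_emitted=3
After char 6 ('e'=30): chars_in_quartet=3 acc=0x2CC9E bytes_emitted=3
After char 7 ('L'=11): chars_in_quartet=4 acc=0xB3278B -> emit B3 27 8B, reset; bytes_emitted=6
After char 8 ('w'=48): chars_in_quartet=1 acc=0x30 bytes_emitted=6
After char 9 ('P'=15): chars_in_quartet=2 acc=0xC0F bytes_emitted=6
After char 10 ('a'=26): chars_in_quartet=3 acc=0x303DA bytes_emitted=6
After char 11 ('1'=53): chars_in_quartet=4 acc=0xC0F6B5 -> emit C0 F6 B5, reset; bytes_emitted=9
After char 12 ('B'=1): chars_in_quartet=1 acc=0x1 bytes_emitted=9

Answer: 1 0x1 9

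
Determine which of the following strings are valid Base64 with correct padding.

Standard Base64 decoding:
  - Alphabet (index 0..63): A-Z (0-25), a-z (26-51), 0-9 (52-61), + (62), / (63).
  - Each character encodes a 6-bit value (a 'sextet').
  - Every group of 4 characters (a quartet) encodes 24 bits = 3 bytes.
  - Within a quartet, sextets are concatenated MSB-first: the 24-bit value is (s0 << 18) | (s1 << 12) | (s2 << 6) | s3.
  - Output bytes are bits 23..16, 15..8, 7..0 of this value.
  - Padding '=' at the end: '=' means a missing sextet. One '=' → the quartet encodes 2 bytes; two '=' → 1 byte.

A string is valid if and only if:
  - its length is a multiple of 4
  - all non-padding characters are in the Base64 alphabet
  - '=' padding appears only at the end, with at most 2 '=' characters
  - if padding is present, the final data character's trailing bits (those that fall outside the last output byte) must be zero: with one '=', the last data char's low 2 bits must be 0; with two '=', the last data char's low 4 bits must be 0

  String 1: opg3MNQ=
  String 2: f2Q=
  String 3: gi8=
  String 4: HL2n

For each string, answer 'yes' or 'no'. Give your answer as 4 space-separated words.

String 1: 'opg3MNQ=' → valid
String 2: 'f2Q=' → valid
String 3: 'gi8=' → valid
String 4: 'HL2n' → valid

Answer: yes yes yes yes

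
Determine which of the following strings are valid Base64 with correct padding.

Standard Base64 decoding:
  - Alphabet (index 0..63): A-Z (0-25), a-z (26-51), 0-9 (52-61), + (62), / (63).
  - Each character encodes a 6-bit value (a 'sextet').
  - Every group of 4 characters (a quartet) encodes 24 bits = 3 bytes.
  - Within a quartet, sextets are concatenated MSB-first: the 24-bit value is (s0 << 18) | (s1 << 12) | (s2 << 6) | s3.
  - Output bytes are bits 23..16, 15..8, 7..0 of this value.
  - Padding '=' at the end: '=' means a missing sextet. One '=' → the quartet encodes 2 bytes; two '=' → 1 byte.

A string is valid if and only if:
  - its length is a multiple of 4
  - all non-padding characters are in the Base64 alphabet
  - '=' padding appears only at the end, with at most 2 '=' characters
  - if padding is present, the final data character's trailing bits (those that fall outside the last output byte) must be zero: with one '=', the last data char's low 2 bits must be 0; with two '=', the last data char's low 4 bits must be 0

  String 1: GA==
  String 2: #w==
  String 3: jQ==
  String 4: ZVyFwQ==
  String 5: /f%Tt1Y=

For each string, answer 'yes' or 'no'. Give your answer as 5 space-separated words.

String 1: 'GA==' → valid
String 2: '#w==' → invalid (bad char(s): ['#'])
String 3: 'jQ==' → valid
String 4: 'ZVyFwQ==' → valid
String 5: '/f%Tt1Y=' → invalid (bad char(s): ['%'])

Answer: yes no yes yes no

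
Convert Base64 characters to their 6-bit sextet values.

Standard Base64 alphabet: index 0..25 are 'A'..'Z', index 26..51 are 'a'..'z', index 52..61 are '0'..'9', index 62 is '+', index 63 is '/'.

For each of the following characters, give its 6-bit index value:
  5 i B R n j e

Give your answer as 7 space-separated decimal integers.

'5': 0..9 range, 52 + ord('5') − ord('0') = 57
'i': a..z range, 26 + ord('i') − ord('a') = 34
'B': A..Z range, ord('B') − ord('A') = 1
'R': A..Z range, ord('R') − ord('A') = 17
'n': a..z range, 26 + ord('n') − ord('a') = 39
'j': a..z range, 26 + ord('j') − ord('a') = 35
'e': a..z range, 26 + ord('e') − ord('a') = 30

Answer: 57 34 1 17 39 35 30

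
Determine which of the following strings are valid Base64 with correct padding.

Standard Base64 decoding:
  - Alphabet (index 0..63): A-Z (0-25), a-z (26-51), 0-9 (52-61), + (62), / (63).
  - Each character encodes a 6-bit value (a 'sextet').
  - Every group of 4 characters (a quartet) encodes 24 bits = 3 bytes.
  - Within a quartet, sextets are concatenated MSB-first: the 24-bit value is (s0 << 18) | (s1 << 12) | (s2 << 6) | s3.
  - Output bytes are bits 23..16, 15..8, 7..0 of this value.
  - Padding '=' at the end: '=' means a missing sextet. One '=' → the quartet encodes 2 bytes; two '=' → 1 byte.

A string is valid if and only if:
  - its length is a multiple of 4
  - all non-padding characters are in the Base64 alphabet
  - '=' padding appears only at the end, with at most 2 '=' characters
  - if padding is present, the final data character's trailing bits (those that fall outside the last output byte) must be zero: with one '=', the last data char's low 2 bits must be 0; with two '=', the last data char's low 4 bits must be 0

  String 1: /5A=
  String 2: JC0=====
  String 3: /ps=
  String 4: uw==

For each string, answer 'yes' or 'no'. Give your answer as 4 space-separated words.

Answer: yes no yes yes

Derivation:
String 1: '/5A=' → valid
String 2: 'JC0=====' → invalid (5 pad chars (max 2))
String 3: '/ps=' → valid
String 4: 'uw==' → valid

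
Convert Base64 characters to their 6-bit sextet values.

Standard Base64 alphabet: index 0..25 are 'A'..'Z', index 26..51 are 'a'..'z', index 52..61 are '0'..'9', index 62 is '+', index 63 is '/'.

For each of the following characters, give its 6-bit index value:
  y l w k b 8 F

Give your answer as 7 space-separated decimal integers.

'y': a..z range, 26 + ord('y') − ord('a') = 50
'l': a..z range, 26 + ord('l') − ord('a') = 37
'w': a..z range, 26 + ord('w') − ord('a') = 48
'k': a..z range, 26 + ord('k') − ord('a') = 36
'b': a..z range, 26 + ord('b') − ord('a') = 27
'8': 0..9 range, 52 + ord('8') − ord('0') = 60
'F': A..Z range, ord('F') − ord('A') = 5

Answer: 50 37 48 36 27 60 5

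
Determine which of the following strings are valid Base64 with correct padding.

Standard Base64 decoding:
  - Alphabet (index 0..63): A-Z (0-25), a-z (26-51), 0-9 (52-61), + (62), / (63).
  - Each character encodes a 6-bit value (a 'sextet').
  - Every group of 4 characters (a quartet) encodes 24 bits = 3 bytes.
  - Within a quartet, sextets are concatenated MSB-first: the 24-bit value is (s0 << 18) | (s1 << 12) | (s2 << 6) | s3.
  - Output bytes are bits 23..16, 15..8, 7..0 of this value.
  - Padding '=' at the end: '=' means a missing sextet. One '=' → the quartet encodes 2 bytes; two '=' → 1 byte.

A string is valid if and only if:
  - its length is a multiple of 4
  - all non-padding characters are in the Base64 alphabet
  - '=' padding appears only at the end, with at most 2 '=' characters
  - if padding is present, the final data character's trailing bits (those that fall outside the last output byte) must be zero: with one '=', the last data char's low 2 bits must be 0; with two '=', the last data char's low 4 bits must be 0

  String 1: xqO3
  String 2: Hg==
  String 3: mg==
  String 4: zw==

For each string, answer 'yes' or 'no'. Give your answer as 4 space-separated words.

String 1: 'xqO3' → valid
String 2: 'Hg==' → valid
String 3: 'mg==' → valid
String 4: 'zw==' → valid

Answer: yes yes yes yes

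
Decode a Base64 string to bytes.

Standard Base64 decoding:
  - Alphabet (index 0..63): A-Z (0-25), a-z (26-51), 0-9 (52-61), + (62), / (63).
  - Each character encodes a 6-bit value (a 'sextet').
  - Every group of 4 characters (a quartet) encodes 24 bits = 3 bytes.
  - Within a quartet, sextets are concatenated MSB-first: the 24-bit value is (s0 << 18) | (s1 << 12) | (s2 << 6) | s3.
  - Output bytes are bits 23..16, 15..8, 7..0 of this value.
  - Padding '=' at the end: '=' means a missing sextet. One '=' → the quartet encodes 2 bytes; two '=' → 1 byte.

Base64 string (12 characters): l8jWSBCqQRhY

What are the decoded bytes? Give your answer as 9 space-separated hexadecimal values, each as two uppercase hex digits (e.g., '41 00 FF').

Answer: 97 C8 D6 48 10 AA 41 18 58

Derivation:
After char 0 ('l'=37): chars_in_quartet=1 acc=0x25 bytes_emitted=0
After char 1 ('8'=60): chars_in_quartet=2 acc=0x97C bytes_emitted=0
After char 2 ('j'=35): chars_in_quartet=3 acc=0x25F23 bytes_emitted=0
After char 3 ('W'=22): chars_in_quartet=4 acc=0x97C8D6 -> emit 97 C8 D6, reset; bytes_emitted=3
After char 4 ('S'=18): chars_in_quartet=1 acc=0x12 bytes_emitted=3
After char 5 ('B'=1): chars_in_quartet=2 acc=0x481 bytes_emitted=3
After char 6 ('C'=2): chars_in_quartet=3 acc=0x12042 bytes_emitted=3
After char 7 ('q'=42): chars_in_quartet=4 acc=0x4810AA -> emit 48 10 AA, reset; bytes_emitted=6
After char 8 ('Q'=16): chars_in_quartet=1 acc=0x10 bytes_emitted=6
After char 9 ('R'=17): chars_in_quartet=2 acc=0x411 bytes_emitted=6
After char 10 ('h'=33): chars_in_quartet=3 acc=0x10461 bytes_emitted=6
After char 11 ('Y'=24): chars_in_quartet=4 acc=0x411858 -> emit 41 18 58, reset; bytes_emitted=9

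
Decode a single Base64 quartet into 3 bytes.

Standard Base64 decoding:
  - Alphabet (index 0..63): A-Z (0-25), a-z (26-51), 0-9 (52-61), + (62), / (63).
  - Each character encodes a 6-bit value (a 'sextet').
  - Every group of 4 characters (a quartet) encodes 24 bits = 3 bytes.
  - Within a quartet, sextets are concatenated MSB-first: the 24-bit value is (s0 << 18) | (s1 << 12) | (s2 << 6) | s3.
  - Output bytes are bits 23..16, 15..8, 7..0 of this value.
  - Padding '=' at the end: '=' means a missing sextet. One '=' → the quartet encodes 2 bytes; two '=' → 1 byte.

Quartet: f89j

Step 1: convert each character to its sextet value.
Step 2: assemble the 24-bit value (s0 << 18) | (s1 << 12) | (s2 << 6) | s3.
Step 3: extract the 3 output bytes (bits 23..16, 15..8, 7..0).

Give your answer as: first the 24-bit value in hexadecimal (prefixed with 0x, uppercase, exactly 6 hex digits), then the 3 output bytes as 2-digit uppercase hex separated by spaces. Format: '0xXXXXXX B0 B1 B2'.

Sextets: f=31, 8=60, 9=61, j=35
24-bit: (31<<18) | (60<<12) | (61<<6) | 35
      = 0x7C0000 | 0x03C000 | 0x000F40 | 0x000023
      = 0x7FCF63
Bytes: (v>>16)&0xFF=7F, (v>>8)&0xFF=CF, v&0xFF=63

Answer: 0x7FCF63 7F CF 63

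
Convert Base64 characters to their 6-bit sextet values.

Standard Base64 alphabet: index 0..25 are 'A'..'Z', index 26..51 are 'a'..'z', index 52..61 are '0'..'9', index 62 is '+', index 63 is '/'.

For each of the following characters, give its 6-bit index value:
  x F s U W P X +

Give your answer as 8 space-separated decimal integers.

'x': a..z range, 26 + ord('x') − ord('a') = 49
'F': A..Z range, ord('F') − ord('A') = 5
's': a..z range, 26 + ord('s') − ord('a') = 44
'U': A..Z range, ord('U') − ord('A') = 20
'W': A..Z range, ord('W') − ord('A') = 22
'P': A..Z range, ord('P') − ord('A') = 15
'X': A..Z range, ord('X') − ord('A') = 23
'+': index 62

Answer: 49 5 44 20 22 15 23 62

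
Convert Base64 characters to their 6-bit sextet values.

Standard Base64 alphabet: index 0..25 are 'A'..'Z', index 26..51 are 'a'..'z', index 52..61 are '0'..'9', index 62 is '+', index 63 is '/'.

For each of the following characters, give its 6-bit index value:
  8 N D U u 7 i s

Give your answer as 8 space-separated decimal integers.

Answer: 60 13 3 20 46 59 34 44

Derivation:
'8': 0..9 range, 52 + ord('8') − ord('0') = 60
'N': A..Z range, ord('N') − ord('A') = 13
'D': A..Z range, ord('D') − ord('A') = 3
'U': A..Z range, ord('U') − ord('A') = 20
'u': a..z range, 26 + ord('u') − ord('a') = 46
'7': 0..9 range, 52 + ord('7') − ord('0') = 59
'i': a..z range, 26 + ord('i') − ord('a') = 34
's': a..z range, 26 + ord('s') − ord('a') = 44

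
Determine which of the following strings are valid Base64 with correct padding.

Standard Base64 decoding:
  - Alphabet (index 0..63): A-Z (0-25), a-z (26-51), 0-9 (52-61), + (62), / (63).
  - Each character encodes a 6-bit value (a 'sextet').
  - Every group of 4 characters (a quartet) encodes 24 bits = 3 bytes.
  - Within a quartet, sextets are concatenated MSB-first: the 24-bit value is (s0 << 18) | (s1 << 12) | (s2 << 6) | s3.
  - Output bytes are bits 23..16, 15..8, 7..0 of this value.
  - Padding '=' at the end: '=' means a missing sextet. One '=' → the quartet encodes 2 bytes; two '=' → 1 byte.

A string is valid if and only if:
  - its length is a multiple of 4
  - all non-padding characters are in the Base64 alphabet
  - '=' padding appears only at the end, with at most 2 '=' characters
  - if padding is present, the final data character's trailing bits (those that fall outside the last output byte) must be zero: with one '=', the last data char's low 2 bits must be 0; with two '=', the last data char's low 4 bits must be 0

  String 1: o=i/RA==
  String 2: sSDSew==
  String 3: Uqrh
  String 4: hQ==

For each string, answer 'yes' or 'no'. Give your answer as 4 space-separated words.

String 1: 'o=i/RA==' → invalid (bad char(s): ['=']; '=' in middle)
String 2: 'sSDSew==' → valid
String 3: 'Uqrh' → valid
String 4: 'hQ==' → valid

Answer: no yes yes yes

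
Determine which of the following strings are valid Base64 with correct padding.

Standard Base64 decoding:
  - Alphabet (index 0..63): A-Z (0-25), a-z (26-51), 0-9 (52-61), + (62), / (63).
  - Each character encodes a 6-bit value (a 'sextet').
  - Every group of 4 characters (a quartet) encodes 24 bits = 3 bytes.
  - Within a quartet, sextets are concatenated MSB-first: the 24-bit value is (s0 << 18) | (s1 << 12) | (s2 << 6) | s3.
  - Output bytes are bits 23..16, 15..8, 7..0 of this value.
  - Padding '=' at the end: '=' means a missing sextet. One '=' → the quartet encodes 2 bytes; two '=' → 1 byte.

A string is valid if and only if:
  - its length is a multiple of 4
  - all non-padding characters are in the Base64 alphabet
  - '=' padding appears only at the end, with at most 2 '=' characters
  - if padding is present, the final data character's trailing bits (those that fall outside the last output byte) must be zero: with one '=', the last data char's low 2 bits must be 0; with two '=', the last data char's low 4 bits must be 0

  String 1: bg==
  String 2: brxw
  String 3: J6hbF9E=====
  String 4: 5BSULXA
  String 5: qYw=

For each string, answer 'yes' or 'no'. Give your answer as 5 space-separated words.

Answer: yes yes no no yes

Derivation:
String 1: 'bg==' → valid
String 2: 'brxw' → valid
String 3: 'J6hbF9E=====' → invalid (5 pad chars (max 2))
String 4: '5BSULXA' → invalid (len=7 not mult of 4)
String 5: 'qYw=' → valid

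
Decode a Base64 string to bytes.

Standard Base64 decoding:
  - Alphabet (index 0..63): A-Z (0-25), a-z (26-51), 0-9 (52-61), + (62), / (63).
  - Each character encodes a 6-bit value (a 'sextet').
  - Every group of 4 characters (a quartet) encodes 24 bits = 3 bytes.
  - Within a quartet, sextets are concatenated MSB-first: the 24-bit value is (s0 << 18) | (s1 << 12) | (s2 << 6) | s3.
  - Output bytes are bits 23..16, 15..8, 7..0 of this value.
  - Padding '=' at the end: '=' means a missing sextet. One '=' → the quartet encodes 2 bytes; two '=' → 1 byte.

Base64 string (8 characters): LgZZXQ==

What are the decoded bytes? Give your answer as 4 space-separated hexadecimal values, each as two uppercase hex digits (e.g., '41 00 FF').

After char 0 ('L'=11): chars_in_quartet=1 acc=0xB bytes_emitted=0
After char 1 ('g'=32): chars_in_quartet=2 acc=0x2E0 bytes_emitted=0
After char 2 ('Z'=25): chars_in_quartet=3 acc=0xB819 bytes_emitted=0
After char 3 ('Z'=25): chars_in_quartet=4 acc=0x2E0659 -> emit 2E 06 59, reset; bytes_emitted=3
After char 4 ('X'=23): chars_in_quartet=1 acc=0x17 bytes_emitted=3
After char 5 ('Q'=16): chars_in_quartet=2 acc=0x5D0 bytes_emitted=3
Padding '==': partial quartet acc=0x5D0 -> emit 5D; bytes_emitted=4

Answer: 2E 06 59 5D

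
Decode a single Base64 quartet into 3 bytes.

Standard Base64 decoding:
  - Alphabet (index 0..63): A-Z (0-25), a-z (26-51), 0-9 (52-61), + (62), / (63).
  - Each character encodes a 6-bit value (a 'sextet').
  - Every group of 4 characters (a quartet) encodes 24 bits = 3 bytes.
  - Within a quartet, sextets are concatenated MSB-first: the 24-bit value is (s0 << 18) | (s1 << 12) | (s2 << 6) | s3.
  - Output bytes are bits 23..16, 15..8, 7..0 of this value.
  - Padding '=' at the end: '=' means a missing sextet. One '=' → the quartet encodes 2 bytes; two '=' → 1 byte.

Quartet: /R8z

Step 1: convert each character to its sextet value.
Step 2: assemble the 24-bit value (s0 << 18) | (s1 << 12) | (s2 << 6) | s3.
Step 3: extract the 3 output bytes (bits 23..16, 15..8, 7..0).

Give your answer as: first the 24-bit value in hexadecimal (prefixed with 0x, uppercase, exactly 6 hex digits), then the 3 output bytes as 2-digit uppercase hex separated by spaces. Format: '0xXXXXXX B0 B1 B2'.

Sextets: /=63, R=17, 8=60, z=51
24-bit: (63<<18) | (17<<12) | (60<<6) | 51
      = 0xFC0000 | 0x011000 | 0x000F00 | 0x000033
      = 0xFD1F33
Bytes: (v>>16)&0xFF=FD, (v>>8)&0xFF=1F, v&0xFF=33

Answer: 0xFD1F33 FD 1F 33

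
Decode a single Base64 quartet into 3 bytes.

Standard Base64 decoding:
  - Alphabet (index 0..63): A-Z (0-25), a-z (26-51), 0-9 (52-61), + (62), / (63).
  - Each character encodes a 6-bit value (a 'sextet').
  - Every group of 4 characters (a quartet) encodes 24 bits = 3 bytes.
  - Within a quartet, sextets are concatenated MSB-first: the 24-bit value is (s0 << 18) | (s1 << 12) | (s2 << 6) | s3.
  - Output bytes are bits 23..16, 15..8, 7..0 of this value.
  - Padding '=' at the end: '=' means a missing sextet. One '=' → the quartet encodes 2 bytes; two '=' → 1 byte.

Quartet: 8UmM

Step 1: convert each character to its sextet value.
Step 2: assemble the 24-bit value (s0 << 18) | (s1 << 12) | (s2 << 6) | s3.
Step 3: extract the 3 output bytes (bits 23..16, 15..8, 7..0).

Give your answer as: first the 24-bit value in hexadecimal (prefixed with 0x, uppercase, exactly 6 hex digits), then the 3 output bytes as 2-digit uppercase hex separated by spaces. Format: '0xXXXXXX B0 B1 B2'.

Answer: 0xF1498C F1 49 8C

Derivation:
Sextets: 8=60, U=20, m=38, M=12
24-bit: (60<<18) | (20<<12) | (38<<6) | 12
      = 0xF00000 | 0x014000 | 0x000980 | 0x00000C
      = 0xF1498C
Bytes: (v>>16)&0xFF=F1, (v>>8)&0xFF=49, v&0xFF=8C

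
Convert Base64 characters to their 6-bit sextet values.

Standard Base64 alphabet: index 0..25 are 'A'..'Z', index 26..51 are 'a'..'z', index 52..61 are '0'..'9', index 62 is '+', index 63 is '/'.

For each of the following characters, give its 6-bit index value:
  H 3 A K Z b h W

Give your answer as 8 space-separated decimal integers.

'H': A..Z range, ord('H') − ord('A') = 7
'3': 0..9 range, 52 + ord('3') − ord('0') = 55
'A': A..Z range, ord('A') − ord('A') = 0
'K': A..Z range, ord('K') − ord('A') = 10
'Z': A..Z range, ord('Z') − ord('A') = 25
'b': a..z range, 26 + ord('b') − ord('a') = 27
'h': a..z range, 26 + ord('h') − ord('a') = 33
'W': A..Z range, ord('W') − ord('A') = 22

Answer: 7 55 0 10 25 27 33 22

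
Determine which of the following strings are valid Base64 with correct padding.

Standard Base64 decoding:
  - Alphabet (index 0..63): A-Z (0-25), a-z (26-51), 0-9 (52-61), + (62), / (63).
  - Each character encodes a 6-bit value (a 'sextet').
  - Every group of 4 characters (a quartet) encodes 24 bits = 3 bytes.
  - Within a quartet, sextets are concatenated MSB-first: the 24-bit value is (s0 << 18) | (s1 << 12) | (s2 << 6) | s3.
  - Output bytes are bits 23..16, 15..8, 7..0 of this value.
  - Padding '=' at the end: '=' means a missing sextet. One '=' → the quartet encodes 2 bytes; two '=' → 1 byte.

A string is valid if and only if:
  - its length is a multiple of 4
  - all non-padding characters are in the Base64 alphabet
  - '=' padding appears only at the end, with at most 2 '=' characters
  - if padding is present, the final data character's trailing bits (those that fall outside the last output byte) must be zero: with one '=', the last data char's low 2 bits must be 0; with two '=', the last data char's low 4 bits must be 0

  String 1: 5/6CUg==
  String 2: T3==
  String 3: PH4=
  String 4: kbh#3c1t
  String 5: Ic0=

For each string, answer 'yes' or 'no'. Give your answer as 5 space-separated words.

Answer: yes no yes no yes

Derivation:
String 1: '5/6CUg==' → valid
String 2: 'T3==' → invalid (bad trailing bits)
String 3: 'PH4=' → valid
String 4: 'kbh#3c1t' → invalid (bad char(s): ['#'])
String 5: 'Ic0=' → valid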